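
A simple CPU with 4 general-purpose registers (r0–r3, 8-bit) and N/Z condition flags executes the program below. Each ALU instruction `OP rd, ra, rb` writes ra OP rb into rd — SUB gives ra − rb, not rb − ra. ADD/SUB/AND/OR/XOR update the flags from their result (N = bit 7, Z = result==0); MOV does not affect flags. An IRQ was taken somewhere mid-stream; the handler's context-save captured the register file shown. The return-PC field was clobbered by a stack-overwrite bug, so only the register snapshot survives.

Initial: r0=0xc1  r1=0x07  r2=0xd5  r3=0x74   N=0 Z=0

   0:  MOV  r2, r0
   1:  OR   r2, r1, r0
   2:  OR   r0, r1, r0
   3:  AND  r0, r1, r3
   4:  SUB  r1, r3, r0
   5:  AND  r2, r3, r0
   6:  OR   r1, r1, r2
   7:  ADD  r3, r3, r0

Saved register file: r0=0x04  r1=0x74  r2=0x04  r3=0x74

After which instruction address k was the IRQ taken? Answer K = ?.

after  0: r0=0xc1 r1=0x07 r2=0xc1 r3=0x74  N=0 Z=0
after  1: r0=0xc1 r1=0x07 r2=0xc7 r3=0x74  N=1 Z=0
after  2: r0=0xc7 r1=0x07 r2=0xc7 r3=0x74  N=1 Z=0
after  3: r0=0x04 r1=0x07 r2=0xc7 r3=0x74  N=0 Z=0
after  4: r0=0x04 r1=0x70 r2=0xc7 r3=0x74  N=0 Z=0
after  5: r0=0x04 r1=0x70 r2=0x04 r3=0x74  N=0 Z=0
after  6: r0=0x04 r1=0x74 r2=0x04 r3=0x74  N=0 Z=0
-- IRQ taken; context saved, return-PC = 7 --

K = 6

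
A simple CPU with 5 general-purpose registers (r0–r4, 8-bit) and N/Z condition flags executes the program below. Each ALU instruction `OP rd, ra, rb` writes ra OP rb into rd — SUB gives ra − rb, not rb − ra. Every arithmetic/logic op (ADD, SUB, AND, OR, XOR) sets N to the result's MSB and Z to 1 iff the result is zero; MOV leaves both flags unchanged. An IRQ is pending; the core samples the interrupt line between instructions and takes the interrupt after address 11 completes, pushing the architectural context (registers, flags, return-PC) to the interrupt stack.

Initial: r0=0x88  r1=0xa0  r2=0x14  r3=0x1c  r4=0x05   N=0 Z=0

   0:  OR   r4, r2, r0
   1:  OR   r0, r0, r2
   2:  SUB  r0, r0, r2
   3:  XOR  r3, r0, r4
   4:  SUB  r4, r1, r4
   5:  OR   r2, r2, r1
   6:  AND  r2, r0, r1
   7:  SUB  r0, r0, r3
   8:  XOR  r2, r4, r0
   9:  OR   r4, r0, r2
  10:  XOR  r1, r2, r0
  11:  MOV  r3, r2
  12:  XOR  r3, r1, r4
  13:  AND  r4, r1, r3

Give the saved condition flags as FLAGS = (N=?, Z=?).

after  0: r0=0x88 r1=0xa0 r2=0x14 r3=0x1c r4=0x9c  N=1 Z=0
after  1: r0=0x9c r1=0xa0 r2=0x14 r3=0x1c r4=0x9c  N=1 Z=0
after  2: r0=0x88 r1=0xa0 r2=0x14 r3=0x1c r4=0x9c  N=1 Z=0
after  3: r0=0x88 r1=0xa0 r2=0x14 r3=0x14 r4=0x9c  N=0 Z=0
after  4: r0=0x88 r1=0xa0 r2=0x14 r3=0x14 r4=0x04  N=0 Z=0
after  5: r0=0x88 r1=0xa0 r2=0xb4 r3=0x14 r4=0x04  N=1 Z=0
after  6: r0=0x88 r1=0xa0 r2=0x80 r3=0x14 r4=0x04  N=1 Z=0
after  7: r0=0x74 r1=0xa0 r2=0x80 r3=0x14 r4=0x04  N=0 Z=0
after  8: r0=0x74 r1=0xa0 r2=0x70 r3=0x14 r4=0x04  N=0 Z=0
after  9: r0=0x74 r1=0xa0 r2=0x70 r3=0x14 r4=0x74  N=0 Z=0
after 10: r0=0x74 r1=0x04 r2=0x70 r3=0x14 r4=0x74  N=0 Z=0
after 11: r0=0x74 r1=0x04 r2=0x70 r3=0x70 r4=0x74  N=0 Z=0
-- IRQ taken; context saved, return-PC = 12 --

FLAGS = (N=0, Z=0)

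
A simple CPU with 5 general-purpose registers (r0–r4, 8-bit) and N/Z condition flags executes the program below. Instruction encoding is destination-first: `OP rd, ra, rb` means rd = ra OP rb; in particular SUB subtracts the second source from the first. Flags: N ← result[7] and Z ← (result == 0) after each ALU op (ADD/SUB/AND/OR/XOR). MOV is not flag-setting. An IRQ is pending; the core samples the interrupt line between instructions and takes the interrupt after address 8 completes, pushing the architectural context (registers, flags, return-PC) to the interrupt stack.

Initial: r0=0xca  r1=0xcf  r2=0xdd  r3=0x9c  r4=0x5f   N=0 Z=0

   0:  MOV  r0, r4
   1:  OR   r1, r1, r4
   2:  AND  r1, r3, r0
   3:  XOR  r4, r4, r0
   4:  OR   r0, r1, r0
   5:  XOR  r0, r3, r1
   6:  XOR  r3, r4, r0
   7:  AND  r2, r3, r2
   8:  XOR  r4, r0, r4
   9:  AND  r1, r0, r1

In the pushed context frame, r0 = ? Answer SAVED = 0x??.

after  0: r0=0x5f r1=0xcf r2=0xdd r3=0x9c r4=0x5f  N=0 Z=0
after  1: r0=0x5f r1=0xdf r2=0xdd r3=0x9c r4=0x5f  N=1 Z=0
after  2: r0=0x5f r1=0x1c r2=0xdd r3=0x9c r4=0x5f  N=0 Z=0
after  3: r0=0x5f r1=0x1c r2=0xdd r3=0x9c r4=0x00  N=0 Z=1
after  4: r0=0x5f r1=0x1c r2=0xdd r3=0x9c r4=0x00  N=0 Z=0
after  5: r0=0x80 r1=0x1c r2=0xdd r3=0x9c r4=0x00  N=1 Z=0
after  6: r0=0x80 r1=0x1c r2=0xdd r3=0x80 r4=0x00  N=1 Z=0
after  7: r0=0x80 r1=0x1c r2=0x80 r3=0x80 r4=0x00  N=1 Z=0
after  8: r0=0x80 r1=0x1c r2=0x80 r3=0x80 r4=0x80  N=1 Z=0
-- IRQ taken; context saved, return-PC = 9 --

SAVED = 0x80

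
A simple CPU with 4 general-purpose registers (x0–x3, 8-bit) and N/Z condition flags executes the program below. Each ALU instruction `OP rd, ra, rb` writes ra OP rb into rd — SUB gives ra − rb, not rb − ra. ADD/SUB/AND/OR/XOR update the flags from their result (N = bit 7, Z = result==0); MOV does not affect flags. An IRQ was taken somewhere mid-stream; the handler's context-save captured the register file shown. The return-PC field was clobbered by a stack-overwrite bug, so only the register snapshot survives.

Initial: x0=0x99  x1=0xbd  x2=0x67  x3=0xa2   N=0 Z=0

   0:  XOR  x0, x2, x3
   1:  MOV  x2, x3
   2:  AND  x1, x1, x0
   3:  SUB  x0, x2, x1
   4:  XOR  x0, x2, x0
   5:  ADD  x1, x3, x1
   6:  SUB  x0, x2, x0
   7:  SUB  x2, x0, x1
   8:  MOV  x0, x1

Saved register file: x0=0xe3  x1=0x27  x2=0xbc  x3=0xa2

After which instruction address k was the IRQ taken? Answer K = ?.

after  0: x0=0xc5 x1=0xbd x2=0x67 x3=0xa2  N=1 Z=0
after  1: x0=0xc5 x1=0xbd x2=0xa2 x3=0xa2  N=1 Z=0
after  2: x0=0xc5 x1=0x85 x2=0xa2 x3=0xa2  N=1 Z=0
after  3: x0=0x1d x1=0x85 x2=0xa2 x3=0xa2  N=0 Z=0
after  4: x0=0xbf x1=0x85 x2=0xa2 x3=0xa2  N=1 Z=0
after  5: x0=0xbf x1=0x27 x2=0xa2 x3=0xa2  N=0 Z=0
after  6: x0=0xe3 x1=0x27 x2=0xa2 x3=0xa2  N=1 Z=0
after  7: x0=0xe3 x1=0x27 x2=0xbc x3=0xa2  N=1 Z=0
-- IRQ taken; context saved, return-PC = 8 --

K = 7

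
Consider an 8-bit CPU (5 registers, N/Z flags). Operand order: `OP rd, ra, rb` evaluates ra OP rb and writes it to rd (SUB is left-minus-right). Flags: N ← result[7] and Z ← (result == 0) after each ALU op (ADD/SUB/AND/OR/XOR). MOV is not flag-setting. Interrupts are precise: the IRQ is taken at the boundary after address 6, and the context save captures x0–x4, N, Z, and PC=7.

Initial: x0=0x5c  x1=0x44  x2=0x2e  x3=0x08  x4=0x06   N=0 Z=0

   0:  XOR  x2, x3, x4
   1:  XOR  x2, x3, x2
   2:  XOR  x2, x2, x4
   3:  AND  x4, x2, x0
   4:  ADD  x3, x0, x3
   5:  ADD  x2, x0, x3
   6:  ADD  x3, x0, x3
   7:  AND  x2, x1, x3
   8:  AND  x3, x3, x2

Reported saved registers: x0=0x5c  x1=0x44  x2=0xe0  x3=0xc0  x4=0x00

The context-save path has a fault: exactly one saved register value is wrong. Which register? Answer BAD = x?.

after  0: x0=0x5c x1=0x44 x2=0x0e x3=0x08 x4=0x06  N=0 Z=0
after  1: x0=0x5c x1=0x44 x2=0x06 x3=0x08 x4=0x06  N=0 Z=0
after  2: x0=0x5c x1=0x44 x2=0x00 x3=0x08 x4=0x06  N=0 Z=1
after  3: x0=0x5c x1=0x44 x2=0x00 x3=0x08 x4=0x00  N=0 Z=1
after  4: x0=0x5c x1=0x44 x2=0x00 x3=0x64 x4=0x00  N=0 Z=0
after  5: x0=0x5c x1=0x44 x2=0xc0 x3=0x64 x4=0x00  N=1 Z=0
after  6: x0=0x5c x1=0x44 x2=0xc0 x3=0xc0 x4=0x00  N=1 Z=0
-- IRQ taken; context saved, return-PC = 7 --
mismatch: x2: reported 0xe0 vs actual 0xc0

BAD = x2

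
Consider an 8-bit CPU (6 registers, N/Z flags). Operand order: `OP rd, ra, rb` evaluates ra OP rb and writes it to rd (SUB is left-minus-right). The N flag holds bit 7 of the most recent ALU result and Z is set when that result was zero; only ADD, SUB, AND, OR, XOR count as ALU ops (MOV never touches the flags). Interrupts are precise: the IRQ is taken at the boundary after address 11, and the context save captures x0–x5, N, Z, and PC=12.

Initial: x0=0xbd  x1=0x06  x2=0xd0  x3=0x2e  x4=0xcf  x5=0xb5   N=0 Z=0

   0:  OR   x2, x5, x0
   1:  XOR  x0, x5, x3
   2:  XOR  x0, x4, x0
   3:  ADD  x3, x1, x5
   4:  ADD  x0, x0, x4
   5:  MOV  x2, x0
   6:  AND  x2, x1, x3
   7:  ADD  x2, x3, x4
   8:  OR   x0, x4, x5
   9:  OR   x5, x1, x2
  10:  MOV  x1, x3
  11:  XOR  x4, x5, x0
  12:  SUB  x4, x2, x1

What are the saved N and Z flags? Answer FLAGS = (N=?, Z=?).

FLAGS = (N=0, Z=0)

after  0: x0=0xbd x1=0x06 x2=0xbd x3=0x2e x4=0xcf x5=0xb5  N=1 Z=0
after  1: x0=0x9b x1=0x06 x2=0xbd x3=0x2e x4=0xcf x5=0xb5  N=1 Z=0
after  2: x0=0x54 x1=0x06 x2=0xbd x3=0x2e x4=0xcf x5=0xb5  N=0 Z=0
after  3: x0=0x54 x1=0x06 x2=0xbd x3=0xbb x4=0xcf x5=0xb5  N=1 Z=0
after  4: x0=0x23 x1=0x06 x2=0xbd x3=0xbb x4=0xcf x5=0xb5  N=0 Z=0
after  5: x0=0x23 x1=0x06 x2=0x23 x3=0xbb x4=0xcf x5=0xb5  N=0 Z=0
after  6: x0=0x23 x1=0x06 x2=0x02 x3=0xbb x4=0xcf x5=0xb5  N=0 Z=0
after  7: x0=0x23 x1=0x06 x2=0x8a x3=0xbb x4=0xcf x5=0xb5  N=1 Z=0
after  8: x0=0xff x1=0x06 x2=0x8a x3=0xbb x4=0xcf x5=0xb5  N=1 Z=0
after  9: x0=0xff x1=0x06 x2=0x8a x3=0xbb x4=0xcf x5=0x8e  N=1 Z=0
after 10: x0=0xff x1=0xbb x2=0x8a x3=0xbb x4=0xcf x5=0x8e  N=1 Z=0
after 11: x0=0xff x1=0xbb x2=0x8a x3=0xbb x4=0x71 x5=0x8e  N=0 Z=0
-- IRQ taken; context saved, return-PC = 12 --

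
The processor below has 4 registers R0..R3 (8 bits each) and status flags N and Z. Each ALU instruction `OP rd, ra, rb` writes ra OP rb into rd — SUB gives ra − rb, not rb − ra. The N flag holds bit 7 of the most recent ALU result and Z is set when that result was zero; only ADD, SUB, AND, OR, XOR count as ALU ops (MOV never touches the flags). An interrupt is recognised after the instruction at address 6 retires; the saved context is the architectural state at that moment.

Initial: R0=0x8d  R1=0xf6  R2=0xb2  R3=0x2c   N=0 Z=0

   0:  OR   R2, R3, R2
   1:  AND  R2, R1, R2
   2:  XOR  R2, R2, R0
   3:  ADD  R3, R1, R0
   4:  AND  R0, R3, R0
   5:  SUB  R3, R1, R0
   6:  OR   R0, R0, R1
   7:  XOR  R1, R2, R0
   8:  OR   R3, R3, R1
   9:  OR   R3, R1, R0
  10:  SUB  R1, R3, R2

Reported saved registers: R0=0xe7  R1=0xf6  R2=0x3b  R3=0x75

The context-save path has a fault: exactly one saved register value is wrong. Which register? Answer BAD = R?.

BAD = R0

after  0: R0=0x8d R1=0xf6 R2=0xbe R3=0x2c  N=1 Z=0
after  1: R0=0x8d R1=0xf6 R2=0xb6 R3=0x2c  N=1 Z=0
after  2: R0=0x8d R1=0xf6 R2=0x3b R3=0x2c  N=0 Z=0
after  3: R0=0x8d R1=0xf6 R2=0x3b R3=0x83  N=1 Z=0
after  4: R0=0x81 R1=0xf6 R2=0x3b R3=0x83  N=1 Z=0
after  5: R0=0x81 R1=0xf6 R2=0x3b R3=0x75  N=0 Z=0
after  6: R0=0xf7 R1=0xf6 R2=0x3b R3=0x75  N=1 Z=0
-- IRQ taken; context saved, return-PC = 7 --
mismatch: R0: reported 0xe7 vs actual 0xf7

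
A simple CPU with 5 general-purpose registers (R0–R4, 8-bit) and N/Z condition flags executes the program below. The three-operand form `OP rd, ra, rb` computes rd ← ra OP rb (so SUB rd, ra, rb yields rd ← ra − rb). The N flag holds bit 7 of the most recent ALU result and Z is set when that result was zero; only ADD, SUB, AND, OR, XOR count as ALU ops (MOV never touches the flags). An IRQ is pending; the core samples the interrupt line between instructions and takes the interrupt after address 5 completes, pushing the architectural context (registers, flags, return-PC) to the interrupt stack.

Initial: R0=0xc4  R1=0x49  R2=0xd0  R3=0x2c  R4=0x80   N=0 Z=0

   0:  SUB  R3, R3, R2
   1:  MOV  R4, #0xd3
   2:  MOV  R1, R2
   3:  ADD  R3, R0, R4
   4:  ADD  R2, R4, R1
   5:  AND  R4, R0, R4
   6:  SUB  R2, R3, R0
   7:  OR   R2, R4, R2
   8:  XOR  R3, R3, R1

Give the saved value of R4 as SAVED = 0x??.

after  0: R0=0xc4 R1=0x49 R2=0xd0 R3=0x5c R4=0x80  N=0 Z=0
after  1: R0=0xc4 R1=0x49 R2=0xd0 R3=0x5c R4=0xd3  N=0 Z=0
after  2: R0=0xc4 R1=0xd0 R2=0xd0 R3=0x5c R4=0xd3  N=0 Z=0
after  3: R0=0xc4 R1=0xd0 R2=0xd0 R3=0x97 R4=0xd3  N=1 Z=0
after  4: R0=0xc4 R1=0xd0 R2=0xa3 R3=0x97 R4=0xd3  N=1 Z=0
after  5: R0=0xc4 R1=0xd0 R2=0xa3 R3=0x97 R4=0xc0  N=1 Z=0
-- IRQ taken; context saved, return-PC = 6 --

SAVED = 0xc0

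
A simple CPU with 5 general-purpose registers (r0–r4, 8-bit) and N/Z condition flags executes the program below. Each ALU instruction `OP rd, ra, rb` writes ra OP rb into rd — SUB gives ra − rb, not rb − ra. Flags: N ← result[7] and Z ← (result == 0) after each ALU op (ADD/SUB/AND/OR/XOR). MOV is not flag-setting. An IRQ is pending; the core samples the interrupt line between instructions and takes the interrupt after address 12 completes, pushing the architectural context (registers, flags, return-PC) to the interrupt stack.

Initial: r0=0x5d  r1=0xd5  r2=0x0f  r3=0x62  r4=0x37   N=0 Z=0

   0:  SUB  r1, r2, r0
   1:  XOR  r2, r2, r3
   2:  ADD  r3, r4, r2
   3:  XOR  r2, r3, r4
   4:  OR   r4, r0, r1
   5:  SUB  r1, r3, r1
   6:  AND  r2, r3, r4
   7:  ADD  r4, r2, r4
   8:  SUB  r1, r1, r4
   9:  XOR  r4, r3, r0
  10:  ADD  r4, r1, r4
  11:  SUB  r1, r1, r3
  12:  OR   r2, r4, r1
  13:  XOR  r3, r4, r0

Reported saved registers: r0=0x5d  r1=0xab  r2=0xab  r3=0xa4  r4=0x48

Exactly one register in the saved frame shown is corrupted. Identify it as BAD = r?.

after  0: r0=0x5d r1=0xb2 r2=0x0f r3=0x62 r4=0x37  N=1 Z=0
after  1: r0=0x5d r1=0xb2 r2=0x6d r3=0x62 r4=0x37  N=0 Z=0
after  2: r0=0x5d r1=0xb2 r2=0x6d r3=0xa4 r4=0x37  N=1 Z=0
after  3: r0=0x5d r1=0xb2 r2=0x93 r3=0xa4 r4=0x37  N=1 Z=0
after  4: r0=0x5d r1=0xb2 r2=0x93 r3=0xa4 r4=0xff  N=1 Z=0
after  5: r0=0x5d r1=0xf2 r2=0x93 r3=0xa4 r4=0xff  N=1 Z=0
after  6: r0=0x5d r1=0xf2 r2=0xa4 r3=0xa4 r4=0xff  N=1 Z=0
after  7: r0=0x5d r1=0xf2 r2=0xa4 r3=0xa4 r4=0xa3  N=1 Z=0
after  8: r0=0x5d r1=0x4f r2=0xa4 r3=0xa4 r4=0xa3  N=0 Z=0
after  9: r0=0x5d r1=0x4f r2=0xa4 r3=0xa4 r4=0xf9  N=1 Z=0
after 10: r0=0x5d r1=0x4f r2=0xa4 r3=0xa4 r4=0x48  N=0 Z=0
after 11: r0=0x5d r1=0xab r2=0xa4 r3=0xa4 r4=0x48  N=1 Z=0
after 12: r0=0x5d r1=0xab r2=0xeb r3=0xa4 r4=0x48  N=1 Z=0
-- IRQ taken; context saved, return-PC = 13 --
mismatch: r2: reported 0xab vs actual 0xeb

BAD = r2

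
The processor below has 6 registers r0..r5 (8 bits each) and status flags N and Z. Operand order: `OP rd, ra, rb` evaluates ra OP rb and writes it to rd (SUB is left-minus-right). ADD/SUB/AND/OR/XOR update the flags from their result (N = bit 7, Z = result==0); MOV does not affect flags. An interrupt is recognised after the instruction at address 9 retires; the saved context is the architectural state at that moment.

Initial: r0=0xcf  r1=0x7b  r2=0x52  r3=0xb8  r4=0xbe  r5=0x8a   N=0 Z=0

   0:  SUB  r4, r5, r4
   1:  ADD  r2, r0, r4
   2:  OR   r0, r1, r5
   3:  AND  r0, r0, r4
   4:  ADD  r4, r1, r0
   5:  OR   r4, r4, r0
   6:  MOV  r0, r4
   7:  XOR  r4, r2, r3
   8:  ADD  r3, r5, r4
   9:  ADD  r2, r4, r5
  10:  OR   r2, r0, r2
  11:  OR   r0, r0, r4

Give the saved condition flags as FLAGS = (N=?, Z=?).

FLAGS = (N=1, Z=0)

after  0: r0=0xcf r1=0x7b r2=0x52 r3=0xb8 r4=0xcc r5=0x8a  N=1 Z=0
after  1: r0=0xcf r1=0x7b r2=0x9b r3=0xb8 r4=0xcc r5=0x8a  N=1 Z=0
after  2: r0=0xfb r1=0x7b r2=0x9b r3=0xb8 r4=0xcc r5=0x8a  N=1 Z=0
after  3: r0=0xc8 r1=0x7b r2=0x9b r3=0xb8 r4=0xcc r5=0x8a  N=1 Z=0
after  4: r0=0xc8 r1=0x7b r2=0x9b r3=0xb8 r4=0x43 r5=0x8a  N=0 Z=0
after  5: r0=0xc8 r1=0x7b r2=0x9b r3=0xb8 r4=0xcb r5=0x8a  N=1 Z=0
after  6: r0=0xcb r1=0x7b r2=0x9b r3=0xb8 r4=0xcb r5=0x8a  N=1 Z=0
after  7: r0=0xcb r1=0x7b r2=0x9b r3=0xb8 r4=0x23 r5=0x8a  N=0 Z=0
after  8: r0=0xcb r1=0x7b r2=0x9b r3=0xad r4=0x23 r5=0x8a  N=1 Z=0
after  9: r0=0xcb r1=0x7b r2=0xad r3=0xad r4=0x23 r5=0x8a  N=1 Z=0
-- IRQ taken; context saved, return-PC = 10 --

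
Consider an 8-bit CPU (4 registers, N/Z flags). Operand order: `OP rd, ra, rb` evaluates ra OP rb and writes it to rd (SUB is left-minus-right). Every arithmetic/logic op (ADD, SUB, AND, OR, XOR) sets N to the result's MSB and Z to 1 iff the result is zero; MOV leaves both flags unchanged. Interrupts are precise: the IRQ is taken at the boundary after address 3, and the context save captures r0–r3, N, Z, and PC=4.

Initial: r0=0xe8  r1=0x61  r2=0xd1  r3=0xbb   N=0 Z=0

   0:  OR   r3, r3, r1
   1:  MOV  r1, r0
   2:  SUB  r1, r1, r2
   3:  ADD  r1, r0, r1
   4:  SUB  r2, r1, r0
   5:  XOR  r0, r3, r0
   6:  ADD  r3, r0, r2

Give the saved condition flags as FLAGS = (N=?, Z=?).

FLAGS = (N=1, Z=0)

after  0: r0=0xe8 r1=0x61 r2=0xd1 r3=0xfb  N=1 Z=0
after  1: r0=0xe8 r1=0xe8 r2=0xd1 r3=0xfb  N=1 Z=0
after  2: r0=0xe8 r1=0x17 r2=0xd1 r3=0xfb  N=0 Z=0
after  3: r0=0xe8 r1=0xff r2=0xd1 r3=0xfb  N=1 Z=0
-- IRQ taken; context saved, return-PC = 4 --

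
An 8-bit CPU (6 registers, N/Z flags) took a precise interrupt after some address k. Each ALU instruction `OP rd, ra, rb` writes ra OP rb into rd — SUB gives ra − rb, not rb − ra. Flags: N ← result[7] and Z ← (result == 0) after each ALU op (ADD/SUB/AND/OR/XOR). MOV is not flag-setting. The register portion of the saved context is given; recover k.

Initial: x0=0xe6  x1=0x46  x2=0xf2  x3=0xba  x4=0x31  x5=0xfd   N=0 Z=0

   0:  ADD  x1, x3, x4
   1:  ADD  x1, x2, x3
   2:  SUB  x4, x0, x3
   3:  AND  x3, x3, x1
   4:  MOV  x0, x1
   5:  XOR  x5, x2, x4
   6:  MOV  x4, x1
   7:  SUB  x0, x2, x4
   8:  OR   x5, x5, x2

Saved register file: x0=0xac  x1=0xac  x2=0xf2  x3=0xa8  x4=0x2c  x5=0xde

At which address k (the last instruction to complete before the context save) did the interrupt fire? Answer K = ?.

after  0: x0=0xe6 x1=0xeb x2=0xf2 x3=0xba x4=0x31 x5=0xfd  N=1 Z=0
after  1: x0=0xe6 x1=0xac x2=0xf2 x3=0xba x4=0x31 x5=0xfd  N=1 Z=0
after  2: x0=0xe6 x1=0xac x2=0xf2 x3=0xba x4=0x2c x5=0xfd  N=0 Z=0
after  3: x0=0xe6 x1=0xac x2=0xf2 x3=0xa8 x4=0x2c x5=0xfd  N=1 Z=0
after  4: x0=0xac x1=0xac x2=0xf2 x3=0xa8 x4=0x2c x5=0xfd  N=1 Z=0
after  5: x0=0xac x1=0xac x2=0xf2 x3=0xa8 x4=0x2c x5=0xde  N=1 Z=0
-- IRQ taken; context saved, return-PC = 6 --

K = 5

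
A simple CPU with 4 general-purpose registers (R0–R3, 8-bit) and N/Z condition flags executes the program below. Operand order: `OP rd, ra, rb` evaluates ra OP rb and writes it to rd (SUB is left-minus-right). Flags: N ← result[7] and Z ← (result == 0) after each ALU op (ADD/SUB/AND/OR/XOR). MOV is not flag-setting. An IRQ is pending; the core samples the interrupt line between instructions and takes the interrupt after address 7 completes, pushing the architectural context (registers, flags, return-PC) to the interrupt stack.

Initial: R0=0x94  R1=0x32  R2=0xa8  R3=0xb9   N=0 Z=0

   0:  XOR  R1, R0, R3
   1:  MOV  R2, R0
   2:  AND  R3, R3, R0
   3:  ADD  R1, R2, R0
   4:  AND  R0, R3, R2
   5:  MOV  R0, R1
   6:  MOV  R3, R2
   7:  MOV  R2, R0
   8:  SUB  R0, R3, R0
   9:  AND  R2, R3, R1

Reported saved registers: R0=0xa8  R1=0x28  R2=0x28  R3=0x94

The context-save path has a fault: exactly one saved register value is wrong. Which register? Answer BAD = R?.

BAD = R0

after  0: R0=0x94 R1=0x2d R2=0xa8 R3=0xb9  N=0 Z=0
after  1: R0=0x94 R1=0x2d R2=0x94 R3=0xb9  N=0 Z=0
after  2: R0=0x94 R1=0x2d R2=0x94 R3=0x90  N=1 Z=0
after  3: R0=0x94 R1=0x28 R2=0x94 R3=0x90  N=0 Z=0
after  4: R0=0x90 R1=0x28 R2=0x94 R3=0x90  N=1 Z=0
after  5: R0=0x28 R1=0x28 R2=0x94 R3=0x90  N=1 Z=0
after  6: R0=0x28 R1=0x28 R2=0x94 R3=0x94  N=1 Z=0
after  7: R0=0x28 R1=0x28 R2=0x28 R3=0x94  N=1 Z=0
-- IRQ taken; context saved, return-PC = 8 --
mismatch: R0: reported 0xa8 vs actual 0x28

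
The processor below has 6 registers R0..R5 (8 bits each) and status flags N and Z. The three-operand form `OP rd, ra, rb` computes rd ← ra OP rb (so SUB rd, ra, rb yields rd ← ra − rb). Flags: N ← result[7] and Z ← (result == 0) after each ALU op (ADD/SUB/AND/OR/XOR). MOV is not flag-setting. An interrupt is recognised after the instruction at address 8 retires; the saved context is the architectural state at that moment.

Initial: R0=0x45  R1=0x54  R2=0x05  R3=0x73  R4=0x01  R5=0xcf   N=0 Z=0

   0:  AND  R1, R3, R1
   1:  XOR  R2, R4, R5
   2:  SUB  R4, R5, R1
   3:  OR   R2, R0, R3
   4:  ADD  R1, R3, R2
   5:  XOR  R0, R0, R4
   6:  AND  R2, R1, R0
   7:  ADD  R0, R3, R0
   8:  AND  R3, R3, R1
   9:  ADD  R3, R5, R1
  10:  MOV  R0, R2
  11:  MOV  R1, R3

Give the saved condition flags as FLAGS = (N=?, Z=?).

FLAGS = (N=0, Z=0)

after  0: R0=0x45 R1=0x50 R2=0x05 R3=0x73 R4=0x01 R5=0xcf  N=0 Z=0
after  1: R0=0x45 R1=0x50 R2=0xce R3=0x73 R4=0x01 R5=0xcf  N=1 Z=0
after  2: R0=0x45 R1=0x50 R2=0xce R3=0x73 R4=0x7f R5=0xcf  N=0 Z=0
after  3: R0=0x45 R1=0x50 R2=0x77 R3=0x73 R4=0x7f R5=0xcf  N=0 Z=0
after  4: R0=0x45 R1=0xea R2=0x77 R3=0x73 R4=0x7f R5=0xcf  N=1 Z=0
after  5: R0=0x3a R1=0xea R2=0x77 R3=0x73 R4=0x7f R5=0xcf  N=0 Z=0
after  6: R0=0x3a R1=0xea R2=0x2a R3=0x73 R4=0x7f R5=0xcf  N=0 Z=0
after  7: R0=0xad R1=0xea R2=0x2a R3=0x73 R4=0x7f R5=0xcf  N=1 Z=0
after  8: R0=0xad R1=0xea R2=0x2a R3=0x62 R4=0x7f R5=0xcf  N=0 Z=0
-- IRQ taken; context saved, return-PC = 9 --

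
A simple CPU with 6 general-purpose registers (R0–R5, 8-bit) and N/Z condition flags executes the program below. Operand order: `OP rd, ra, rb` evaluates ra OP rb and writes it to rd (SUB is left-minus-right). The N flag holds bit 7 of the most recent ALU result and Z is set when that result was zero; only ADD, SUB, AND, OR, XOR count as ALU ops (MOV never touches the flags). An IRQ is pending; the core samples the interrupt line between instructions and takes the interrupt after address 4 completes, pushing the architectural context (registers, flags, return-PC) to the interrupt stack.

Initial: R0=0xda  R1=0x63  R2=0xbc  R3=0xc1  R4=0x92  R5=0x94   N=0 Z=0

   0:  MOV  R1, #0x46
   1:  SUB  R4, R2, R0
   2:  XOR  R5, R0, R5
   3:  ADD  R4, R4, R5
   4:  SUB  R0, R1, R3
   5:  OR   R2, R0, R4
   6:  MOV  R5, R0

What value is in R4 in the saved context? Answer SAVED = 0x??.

SAVED = 0x30

after  0: R0=0xda R1=0x46 R2=0xbc R3=0xc1 R4=0x92 R5=0x94  N=0 Z=0
after  1: R0=0xda R1=0x46 R2=0xbc R3=0xc1 R4=0xe2 R5=0x94  N=1 Z=0
after  2: R0=0xda R1=0x46 R2=0xbc R3=0xc1 R4=0xe2 R5=0x4e  N=0 Z=0
after  3: R0=0xda R1=0x46 R2=0xbc R3=0xc1 R4=0x30 R5=0x4e  N=0 Z=0
after  4: R0=0x85 R1=0x46 R2=0xbc R3=0xc1 R4=0x30 R5=0x4e  N=1 Z=0
-- IRQ taken; context saved, return-PC = 5 --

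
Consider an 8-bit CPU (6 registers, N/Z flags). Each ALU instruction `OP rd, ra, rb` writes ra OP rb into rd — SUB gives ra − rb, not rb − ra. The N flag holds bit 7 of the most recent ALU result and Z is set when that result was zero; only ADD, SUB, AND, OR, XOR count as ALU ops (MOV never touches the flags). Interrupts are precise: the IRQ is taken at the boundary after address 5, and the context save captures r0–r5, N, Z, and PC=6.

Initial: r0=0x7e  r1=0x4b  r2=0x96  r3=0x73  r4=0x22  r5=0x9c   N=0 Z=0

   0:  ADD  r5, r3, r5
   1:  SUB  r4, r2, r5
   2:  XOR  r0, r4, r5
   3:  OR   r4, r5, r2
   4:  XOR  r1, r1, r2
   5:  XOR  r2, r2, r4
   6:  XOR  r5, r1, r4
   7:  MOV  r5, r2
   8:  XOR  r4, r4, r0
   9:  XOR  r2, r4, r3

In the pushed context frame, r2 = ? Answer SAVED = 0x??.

after  0: r0=0x7e r1=0x4b r2=0x96 r3=0x73 r4=0x22 r5=0x0f  N=0 Z=0
after  1: r0=0x7e r1=0x4b r2=0x96 r3=0x73 r4=0x87 r5=0x0f  N=1 Z=0
after  2: r0=0x88 r1=0x4b r2=0x96 r3=0x73 r4=0x87 r5=0x0f  N=1 Z=0
after  3: r0=0x88 r1=0x4b r2=0x96 r3=0x73 r4=0x9f r5=0x0f  N=1 Z=0
after  4: r0=0x88 r1=0xdd r2=0x96 r3=0x73 r4=0x9f r5=0x0f  N=1 Z=0
after  5: r0=0x88 r1=0xdd r2=0x09 r3=0x73 r4=0x9f r5=0x0f  N=0 Z=0
-- IRQ taken; context saved, return-PC = 6 --

SAVED = 0x09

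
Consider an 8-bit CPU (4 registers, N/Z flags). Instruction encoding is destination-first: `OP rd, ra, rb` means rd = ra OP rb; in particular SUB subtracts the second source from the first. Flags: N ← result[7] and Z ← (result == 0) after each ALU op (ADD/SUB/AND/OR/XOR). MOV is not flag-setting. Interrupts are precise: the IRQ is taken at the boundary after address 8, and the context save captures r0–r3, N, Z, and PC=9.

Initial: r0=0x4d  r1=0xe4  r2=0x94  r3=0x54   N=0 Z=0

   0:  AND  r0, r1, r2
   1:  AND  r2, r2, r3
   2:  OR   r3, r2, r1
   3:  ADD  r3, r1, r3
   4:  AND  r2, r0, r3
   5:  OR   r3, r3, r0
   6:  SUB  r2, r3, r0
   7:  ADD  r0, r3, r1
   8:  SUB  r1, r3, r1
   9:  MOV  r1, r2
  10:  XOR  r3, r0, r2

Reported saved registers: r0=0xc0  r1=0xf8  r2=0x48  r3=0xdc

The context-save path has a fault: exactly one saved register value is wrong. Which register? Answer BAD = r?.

BAD = r2

after  0: r0=0x84 r1=0xe4 r2=0x94 r3=0x54  N=1 Z=0
after  1: r0=0x84 r1=0xe4 r2=0x14 r3=0x54  N=0 Z=0
after  2: r0=0x84 r1=0xe4 r2=0x14 r3=0xf4  N=1 Z=0
after  3: r0=0x84 r1=0xe4 r2=0x14 r3=0xd8  N=1 Z=0
after  4: r0=0x84 r1=0xe4 r2=0x80 r3=0xd8  N=1 Z=0
after  5: r0=0x84 r1=0xe4 r2=0x80 r3=0xdc  N=1 Z=0
after  6: r0=0x84 r1=0xe4 r2=0x58 r3=0xdc  N=0 Z=0
after  7: r0=0xc0 r1=0xe4 r2=0x58 r3=0xdc  N=1 Z=0
after  8: r0=0xc0 r1=0xf8 r2=0x58 r3=0xdc  N=1 Z=0
-- IRQ taken; context saved, return-PC = 9 --
mismatch: r2: reported 0x48 vs actual 0x58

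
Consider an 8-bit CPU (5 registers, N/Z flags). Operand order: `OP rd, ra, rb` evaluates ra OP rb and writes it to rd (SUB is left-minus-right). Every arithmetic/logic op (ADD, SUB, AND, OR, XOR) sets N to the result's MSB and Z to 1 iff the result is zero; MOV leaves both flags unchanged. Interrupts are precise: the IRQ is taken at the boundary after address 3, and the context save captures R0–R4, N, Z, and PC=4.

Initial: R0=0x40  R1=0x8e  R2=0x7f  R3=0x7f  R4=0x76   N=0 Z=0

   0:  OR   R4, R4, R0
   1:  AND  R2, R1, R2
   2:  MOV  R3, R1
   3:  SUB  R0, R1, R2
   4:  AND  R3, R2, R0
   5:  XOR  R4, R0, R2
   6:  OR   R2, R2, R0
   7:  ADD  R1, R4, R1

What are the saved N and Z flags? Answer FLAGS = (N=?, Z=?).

FLAGS = (N=1, Z=0)

after  0: R0=0x40 R1=0x8e R2=0x7f R3=0x7f R4=0x76  N=0 Z=0
after  1: R0=0x40 R1=0x8e R2=0x0e R3=0x7f R4=0x76  N=0 Z=0
after  2: R0=0x40 R1=0x8e R2=0x0e R3=0x8e R4=0x76  N=0 Z=0
after  3: R0=0x80 R1=0x8e R2=0x0e R3=0x8e R4=0x76  N=1 Z=0
-- IRQ taken; context saved, return-PC = 4 --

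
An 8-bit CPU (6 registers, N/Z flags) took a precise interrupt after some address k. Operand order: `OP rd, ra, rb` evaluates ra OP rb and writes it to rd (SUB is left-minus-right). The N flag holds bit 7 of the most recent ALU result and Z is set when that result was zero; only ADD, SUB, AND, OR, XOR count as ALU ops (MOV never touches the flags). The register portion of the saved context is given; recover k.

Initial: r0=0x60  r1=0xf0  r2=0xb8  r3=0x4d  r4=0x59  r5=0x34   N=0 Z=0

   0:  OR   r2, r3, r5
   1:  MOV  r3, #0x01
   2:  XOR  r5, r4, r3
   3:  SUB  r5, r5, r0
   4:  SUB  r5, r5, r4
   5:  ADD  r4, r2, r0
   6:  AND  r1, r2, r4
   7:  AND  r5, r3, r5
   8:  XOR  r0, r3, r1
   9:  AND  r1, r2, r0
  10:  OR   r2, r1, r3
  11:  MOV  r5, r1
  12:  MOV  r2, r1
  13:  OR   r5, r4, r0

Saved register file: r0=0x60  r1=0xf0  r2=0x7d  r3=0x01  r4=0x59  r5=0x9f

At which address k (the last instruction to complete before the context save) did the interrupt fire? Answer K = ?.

after  0: r0=0x60 r1=0xf0 r2=0x7d r3=0x4d r4=0x59 r5=0x34  N=0 Z=0
after  1: r0=0x60 r1=0xf0 r2=0x7d r3=0x01 r4=0x59 r5=0x34  N=0 Z=0
after  2: r0=0x60 r1=0xf0 r2=0x7d r3=0x01 r4=0x59 r5=0x58  N=0 Z=0
after  3: r0=0x60 r1=0xf0 r2=0x7d r3=0x01 r4=0x59 r5=0xf8  N=1 Z=0
after  4: r0=0x60 r1=0xf0 r2=0x7d r3=0x01 r4=0x59 r5=0x9f  N=1 Z=0
-- IRQ taken; context saved, return-PC = 5 --

K = 4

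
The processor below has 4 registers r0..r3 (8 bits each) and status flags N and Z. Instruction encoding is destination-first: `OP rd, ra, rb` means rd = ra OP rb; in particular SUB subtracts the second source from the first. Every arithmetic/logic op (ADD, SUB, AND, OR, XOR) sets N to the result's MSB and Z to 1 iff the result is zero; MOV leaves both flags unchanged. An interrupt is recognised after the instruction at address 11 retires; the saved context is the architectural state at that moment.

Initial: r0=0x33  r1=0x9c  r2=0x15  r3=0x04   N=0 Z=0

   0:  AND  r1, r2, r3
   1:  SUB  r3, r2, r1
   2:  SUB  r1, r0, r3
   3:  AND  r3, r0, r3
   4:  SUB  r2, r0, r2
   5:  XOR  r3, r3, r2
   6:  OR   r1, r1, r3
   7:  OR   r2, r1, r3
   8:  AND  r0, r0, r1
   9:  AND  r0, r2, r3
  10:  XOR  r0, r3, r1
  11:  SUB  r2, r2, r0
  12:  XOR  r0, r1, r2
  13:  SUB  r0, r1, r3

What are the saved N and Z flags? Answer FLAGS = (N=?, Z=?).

FLAGS = (N=0, Z=0)

after  0: r0=0x33 r1=0x04 r2=0x15 r3=0x04  N=0 Z=0
after  1: r0=0x33 r1=0x04 r2=0x15 r3=0x11  N=0 Z=0
after  2: r0=0x33 r1=0x22 r2=0x15 r3=0x11  N=0 Z=0
after  3: r0=0x33 r1=0x22 r2=0x15 r3=0x11  N=0 Z=0
after  4: r0=0x33 r1=0x22 r2=0x1e r3=0x11  N=0 Z=0
after  5: r0=0x33 r1=0x22 r2=0x1e r3=0x0f  N=0 Z=0
after  6: r0=0x33 r1=0x2f r2=0x1e r3=0x0f  N=0 Z=0
after  7: r0=0x33 r1=0x2f r2=0x2f r3=0x0f  N=0 Z=0
after  8: r0=0x23 r1=0x2f r2=0x2f r3=0x0f  N=0 Z=0
after  9: r0=0x0f r1=0x2f r2=0x2f r3=0x0f  N=0 Z=0
after 10: r0=0x20 r1=0x2f r2=0x2f r3=0x0f  N=0 Z=0
after 11: r0=0x20 r1=0x2f r2=0x0f r3=0x0f  N=0 Z=0
-- IRQ taken; context saved, return-PC = 12 --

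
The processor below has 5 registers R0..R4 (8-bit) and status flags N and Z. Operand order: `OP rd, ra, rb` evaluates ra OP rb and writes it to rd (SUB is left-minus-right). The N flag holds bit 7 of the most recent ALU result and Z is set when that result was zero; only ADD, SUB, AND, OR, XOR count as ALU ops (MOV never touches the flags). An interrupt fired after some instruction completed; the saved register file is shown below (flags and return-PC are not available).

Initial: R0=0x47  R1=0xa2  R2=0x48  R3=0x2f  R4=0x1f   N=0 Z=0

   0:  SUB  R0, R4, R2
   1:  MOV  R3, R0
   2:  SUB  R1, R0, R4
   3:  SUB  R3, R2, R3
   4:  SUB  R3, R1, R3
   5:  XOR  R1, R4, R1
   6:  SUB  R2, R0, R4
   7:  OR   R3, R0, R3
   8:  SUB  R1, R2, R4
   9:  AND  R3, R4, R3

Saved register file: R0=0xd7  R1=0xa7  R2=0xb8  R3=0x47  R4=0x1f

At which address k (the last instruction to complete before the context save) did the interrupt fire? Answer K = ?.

after  0: R0=0xd7 R1=0xa2 R2=0x48 R3=0x2f R4=0x1f  N=1 Z=0
after  1: R0=0xd7 R1=0xa2 R2=0x48 R3=0xd7 R4=0x1f  N=1 Z=0
after  2: R0=0xd7 R1=0xb8 R2=0x48 R3=0xd7 R4=0x1f  N=1 Z=0
after  3: R0=0xd7 R1=0xb8 R2=0x48 R3=0x71 R4=0x1f  N=0 Z=0
after  4: R0=0xd7 R1=0xb8 R2=0x48 R3=0x47 R4=0x1f  N=0 Z=0
after  5: R0=0xd7 R1=0xa7 R2=0x48 R3=0x47 R4=0x1f  N=1 Z=0
after  6: R0=0xd7 R1=0xa7 R2=0xb8 R3=0x47 R4=0x1f  N=1 Z=0
-- IRQ taken; context saved, return-PC = 7 --

K = 6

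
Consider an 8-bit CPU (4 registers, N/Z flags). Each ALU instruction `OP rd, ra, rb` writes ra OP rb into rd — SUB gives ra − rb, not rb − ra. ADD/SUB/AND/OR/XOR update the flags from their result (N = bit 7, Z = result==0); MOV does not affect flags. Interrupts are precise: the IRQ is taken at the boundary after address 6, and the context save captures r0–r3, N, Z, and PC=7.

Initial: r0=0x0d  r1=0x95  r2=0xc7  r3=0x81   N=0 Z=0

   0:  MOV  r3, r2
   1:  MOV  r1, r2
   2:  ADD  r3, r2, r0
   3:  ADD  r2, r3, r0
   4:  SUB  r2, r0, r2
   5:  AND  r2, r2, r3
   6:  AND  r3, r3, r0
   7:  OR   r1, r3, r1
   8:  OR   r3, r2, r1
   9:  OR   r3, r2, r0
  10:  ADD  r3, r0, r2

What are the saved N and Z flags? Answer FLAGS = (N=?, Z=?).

FLAGS = (N=0, Z=0)

after  0: r0=0x0d r1=0x95 r2=0xc7 r3=0xc7  N=0 Z=0
after  1: r0=0x0d r1=0xc7 r2=0xc7 r3=0xc7  N=0 Z=0
after  2: r0=0x0d r1=0xc7 r2=0xc7 r3=0xd4  N=1 Z=0
after  3: r0=0x0d r1=0xc7 r2=0xe1 r3=0xd4  N=1 Z=0
after  4: r0=0x0d r1=0xc7 r2=0x2c r3=0xd4  N=0 Z=0
after  5: r0=0x0d r1=0xc7 r2=0x04 r3=0xd4  N=0 Z=0
after  6: r0=0x0d r1=0xc7 r2=0x04 r3=0x04  N=0 Z=0
-- IRQ taken; context saved, return-PC = 7 --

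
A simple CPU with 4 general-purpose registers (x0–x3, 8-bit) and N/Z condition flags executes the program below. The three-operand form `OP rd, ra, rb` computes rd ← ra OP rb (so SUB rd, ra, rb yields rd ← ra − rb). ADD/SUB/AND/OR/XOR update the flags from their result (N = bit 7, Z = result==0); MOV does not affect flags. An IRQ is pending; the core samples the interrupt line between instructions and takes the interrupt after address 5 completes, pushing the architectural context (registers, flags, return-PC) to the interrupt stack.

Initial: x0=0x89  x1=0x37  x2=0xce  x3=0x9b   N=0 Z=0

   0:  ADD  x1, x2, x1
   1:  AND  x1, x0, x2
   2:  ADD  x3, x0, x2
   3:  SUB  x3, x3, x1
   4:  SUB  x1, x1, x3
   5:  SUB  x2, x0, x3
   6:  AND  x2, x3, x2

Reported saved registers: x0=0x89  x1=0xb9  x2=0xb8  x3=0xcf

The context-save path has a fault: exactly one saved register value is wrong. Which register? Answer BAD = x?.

BAD = x2

after  0: x0=0x89 x1=0x05 x2=0xce x3=0x9b  N=0 Z=0
after  1: x0=0x89 x1=0x88 x2=0xce x3=0x9b  N=1 Z=0
after  2: x0=0x89 x1=0x88 x2=0xce x3=0x57  N=0 Z=0
after  3: x0=0x89 x1=0x88 x2=0xce x3=0xcf  N=1 Z=0
after  4: x0=0x89 x1=0xb9 x2=0xce x3=0xcf  N=1 Z=0
after  5: x0=0x89 x1=0xb9 x2=0xba x3=0xcf  N=1 Z=0
-- IRQ taken; context saved, return-PC = 6 --
mismatch: x2: reported 0xb8 vs actual 0xba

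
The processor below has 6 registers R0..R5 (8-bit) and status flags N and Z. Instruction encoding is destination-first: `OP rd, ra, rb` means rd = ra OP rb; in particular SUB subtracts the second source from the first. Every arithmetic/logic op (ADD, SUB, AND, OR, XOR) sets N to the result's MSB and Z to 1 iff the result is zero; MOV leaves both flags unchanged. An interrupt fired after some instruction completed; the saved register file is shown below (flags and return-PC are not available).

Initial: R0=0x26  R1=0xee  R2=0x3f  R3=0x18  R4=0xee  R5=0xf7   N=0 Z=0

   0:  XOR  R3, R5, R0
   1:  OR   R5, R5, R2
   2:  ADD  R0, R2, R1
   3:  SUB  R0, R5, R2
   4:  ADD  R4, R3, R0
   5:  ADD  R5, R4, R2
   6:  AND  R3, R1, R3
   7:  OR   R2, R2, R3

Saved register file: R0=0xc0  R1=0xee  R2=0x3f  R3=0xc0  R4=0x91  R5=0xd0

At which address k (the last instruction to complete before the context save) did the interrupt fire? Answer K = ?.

after  0: R0=0x26 R1=0xee R2=0x3f R3=0xd1 R4=0xee R5=0xf7  N=1 Z=0
after  1: R0=0x26 R1=0xee R2=0x3f R3=0xd1 R4=0xee R5=0xff  N=1 Z=0
after  2: R0=0x2d R1=0xee R2=0x3f R3=0xd1 R4=0xee R5=0xff  N=0 Z=0
after  3: R0=0xc0 R1=0xee R2=0x3f R3=0xd1 R4=0xee R5=0xff  N=1 Z=0
after  4: R0=0xc0 R1=0xee R2=0x3f R3=0xd1 R4=0x91 R5=0xff  N=1 Z=0
after  5: R0=0xc0 R1=0xee R2=0x3f R3=0xd1 R4=0x91 R5=0xd0  N=1 Z=0
after  6: R0=0xc0 R1=0xee R2=0x3f R3=0xc0 R4=0x91 R5=0xd0  N=1 Z=0
-- IRQ taken; context saved, return-PC = 7 --

K = 6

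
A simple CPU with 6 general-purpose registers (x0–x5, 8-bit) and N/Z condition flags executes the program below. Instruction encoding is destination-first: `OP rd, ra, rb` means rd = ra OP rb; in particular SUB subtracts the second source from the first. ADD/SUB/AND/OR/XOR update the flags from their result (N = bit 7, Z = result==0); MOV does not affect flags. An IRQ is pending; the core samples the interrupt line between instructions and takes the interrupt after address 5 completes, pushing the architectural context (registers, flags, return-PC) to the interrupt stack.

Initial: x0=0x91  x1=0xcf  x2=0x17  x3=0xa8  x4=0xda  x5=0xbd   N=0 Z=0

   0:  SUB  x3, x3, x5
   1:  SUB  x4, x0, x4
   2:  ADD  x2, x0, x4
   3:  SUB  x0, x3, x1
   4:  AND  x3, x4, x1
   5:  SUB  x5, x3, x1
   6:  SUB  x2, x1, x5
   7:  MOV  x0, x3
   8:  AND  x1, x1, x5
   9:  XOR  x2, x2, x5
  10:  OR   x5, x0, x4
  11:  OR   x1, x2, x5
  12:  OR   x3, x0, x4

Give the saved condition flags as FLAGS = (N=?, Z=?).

after  0: x0=0x91 x1=0xcf x2=0x17 x3=0xeb x4=0xda x5=0xbd  N=1 Z=0
after  1: x0=0x91 x1=0xcf x2=0x17 x3=0xeb x4=0xb7 x5=0xbd  N=1 Z=0
after  2: x0=0x91 x1=0xcf x2=0x48 x3=0xeb x4=0xb7 x5=0xbd  N=0 Z=0
after  3: x0=0x1c x1=0xcf x2=0x48 x3=0xeb x4=0xb7 x5=0xbd  N=0 Z=0
after  4: x0=0x1c x1=0xcf x2=0x48 x3=0x87 x4=0xb7 x5=0xbd  N=1 Z=0
after  5: x0=0x1c x1=0xcf x2=0x48 x3=0x87 x4=0xb7 x5=0xb8  N=1 Z=0
-- IRQ taken; context saved, return-PC = 6 --

FLAGS = (N=1, Z=0)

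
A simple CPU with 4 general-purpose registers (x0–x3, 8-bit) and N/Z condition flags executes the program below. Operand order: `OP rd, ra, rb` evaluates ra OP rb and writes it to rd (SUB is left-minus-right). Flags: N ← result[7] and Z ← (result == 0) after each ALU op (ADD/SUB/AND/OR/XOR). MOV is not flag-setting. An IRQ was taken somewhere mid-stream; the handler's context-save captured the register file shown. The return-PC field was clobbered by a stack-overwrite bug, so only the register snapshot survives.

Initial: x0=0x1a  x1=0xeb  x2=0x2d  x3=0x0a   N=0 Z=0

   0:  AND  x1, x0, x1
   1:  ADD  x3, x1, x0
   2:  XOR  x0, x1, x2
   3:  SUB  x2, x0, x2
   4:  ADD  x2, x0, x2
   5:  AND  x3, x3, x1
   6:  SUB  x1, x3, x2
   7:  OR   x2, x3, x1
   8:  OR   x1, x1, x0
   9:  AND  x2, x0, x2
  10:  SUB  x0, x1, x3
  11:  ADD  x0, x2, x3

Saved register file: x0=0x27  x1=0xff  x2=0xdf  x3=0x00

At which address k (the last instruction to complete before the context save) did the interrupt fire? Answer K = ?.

after  0: x0=0x1a x1=0x0a x2=0x2d x3=0x0a  N=0 Z=0
after  1: x0=0x1a x1=0x0a x2=0x2d x3=0x24  N=0 Z=0
after  2: x0=0x27 x1=0x0a x2=0x2d x3=0x24  N=0 Z=0
after  3: x0=0x27 x1=0x0a x2=0xfa x3=0x24  N=1 Z=0
after  4: x0=0x27 x1=0x0a x2=0x21 x3=0x24  N=0 Z=0
after  5: x0=0x27 x1=0x0a x2=0x21 x3=0x00  N=0 Z=1
after  6: x0=0x27 x1=0xdf x2=0x21 x3=0x00  N=1 Z=0
after  7: x0=0x27 x1=0xdf x2=0xdf x3=0x00  N=1 Z=0
after  8: x0=0x27 x1=0xff x2=0xdf x3=0x00  N=1 Z=0
-- IRQ taken; context saved, return-PC = 9 --

K = 8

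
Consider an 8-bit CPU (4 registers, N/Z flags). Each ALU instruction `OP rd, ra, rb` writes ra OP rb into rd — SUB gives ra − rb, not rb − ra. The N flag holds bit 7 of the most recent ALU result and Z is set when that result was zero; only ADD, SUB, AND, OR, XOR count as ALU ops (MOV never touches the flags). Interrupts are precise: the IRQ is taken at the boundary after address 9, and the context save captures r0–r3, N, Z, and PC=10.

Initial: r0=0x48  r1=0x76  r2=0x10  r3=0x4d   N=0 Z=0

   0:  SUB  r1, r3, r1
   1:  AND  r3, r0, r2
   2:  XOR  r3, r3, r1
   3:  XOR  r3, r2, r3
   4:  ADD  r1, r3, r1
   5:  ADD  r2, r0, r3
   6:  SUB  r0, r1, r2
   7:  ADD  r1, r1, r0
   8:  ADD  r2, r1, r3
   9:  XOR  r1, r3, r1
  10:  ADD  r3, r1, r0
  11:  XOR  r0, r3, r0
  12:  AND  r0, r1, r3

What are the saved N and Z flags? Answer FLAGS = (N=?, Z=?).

after  0: r0=0x48 r1=0xd7 r2=0x10 r3=0x4d  N=1 Z=0
after  1: r0=0x48 r1=0xd7 r2=0x10 r3=0x00  N=0 Z=1
after  2: r0=0x48 r1=0xd7 r2=0x10 r3=0xd7  N=1 Z=0
after  3: r0=0x48 r1=0xd7 r2=0x10 r3=0xc7  N=1 Z=0
after  4: r0=0x48 r1=0x9e r2=0x10 r3=0xc7  N=1 Z=0
after  5: r0=0x48 r1=0x9e r2=0x0f r3=0xc7  N=0 Z=0
after  6: r0=0x8f r1=0x9e r2=0x0f r3=0xc7  N=1 Z=0
after  7: r0=0x8f r1=0x2d r2=0x0f r3=0xc7  N=0 Z=0
after  8: r0=0x8f r1=0x2d r2=0xf4 r3=0xc7  N=1 Z=0
after  9: r0=0x8f r1=0xea r2=0xf4 r3=0xc7  N=1 Z=0
-- IRQ taken; context saved, return-PC = 10 --

FLAGS = (N=1, Z=0)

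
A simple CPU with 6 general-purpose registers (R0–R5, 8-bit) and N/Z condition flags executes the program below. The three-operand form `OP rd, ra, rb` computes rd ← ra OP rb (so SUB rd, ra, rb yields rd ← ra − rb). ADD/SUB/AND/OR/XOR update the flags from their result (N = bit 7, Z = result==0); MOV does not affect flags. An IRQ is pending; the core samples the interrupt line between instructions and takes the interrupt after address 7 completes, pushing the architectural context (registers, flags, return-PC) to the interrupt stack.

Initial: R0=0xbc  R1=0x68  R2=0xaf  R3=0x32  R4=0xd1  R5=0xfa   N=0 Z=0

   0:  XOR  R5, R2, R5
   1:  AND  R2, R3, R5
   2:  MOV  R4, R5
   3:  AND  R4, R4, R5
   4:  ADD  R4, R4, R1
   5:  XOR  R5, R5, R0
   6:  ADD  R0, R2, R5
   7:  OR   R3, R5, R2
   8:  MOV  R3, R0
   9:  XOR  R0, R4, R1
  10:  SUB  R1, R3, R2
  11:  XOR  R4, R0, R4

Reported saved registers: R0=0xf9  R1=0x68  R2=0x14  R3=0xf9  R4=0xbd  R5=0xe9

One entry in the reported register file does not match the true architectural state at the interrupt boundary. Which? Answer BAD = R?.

after  0: R0=0xbc R1=0x68 R2=0xaf R3=0x32 R4=0xd1 R5=0x55  N=0 Z=0
after  1: R0=0xbc R1=0x68 R2=0x10 R3=0x32 R4=0xd1 R5=0x55  N=0 Z=0
after  2: R0=0xbc R1=0x68 R2=0x10 R3=0x32 R4=0x55 R5=0x55  N=0 Z=0
after  3: R0=0xbc R1=0x68 R2=0x10 R3=0x32 R4=0x55 R5=0x55  N=0 Z=0
after  4: R0=0xbc R1=0x68 R2=0x10 R3=0x32 R4=0xbd R5=0x55  N=1 Z=0
after  5: R0=0xbc R1=0x68 R2=0x10 R3=0x32 R4=0xbd R5=0xe9  N=1 Z=0
after  6: R0=0xf9 R1=0x68 R2=0x10 R3=0x32 R4=0xbd R5=0xe9  N=1 Z=0
after  7: R0=0xf9 R1=0x68 R2=0x10 R3=0xf9 R4=0xbd R5=0xe9  N=1 Z=0
-- IRQ taken; context saved, return-PC = 8 --
mismatch: R2: reported 0x14 vs actual 0x10

BAD = R2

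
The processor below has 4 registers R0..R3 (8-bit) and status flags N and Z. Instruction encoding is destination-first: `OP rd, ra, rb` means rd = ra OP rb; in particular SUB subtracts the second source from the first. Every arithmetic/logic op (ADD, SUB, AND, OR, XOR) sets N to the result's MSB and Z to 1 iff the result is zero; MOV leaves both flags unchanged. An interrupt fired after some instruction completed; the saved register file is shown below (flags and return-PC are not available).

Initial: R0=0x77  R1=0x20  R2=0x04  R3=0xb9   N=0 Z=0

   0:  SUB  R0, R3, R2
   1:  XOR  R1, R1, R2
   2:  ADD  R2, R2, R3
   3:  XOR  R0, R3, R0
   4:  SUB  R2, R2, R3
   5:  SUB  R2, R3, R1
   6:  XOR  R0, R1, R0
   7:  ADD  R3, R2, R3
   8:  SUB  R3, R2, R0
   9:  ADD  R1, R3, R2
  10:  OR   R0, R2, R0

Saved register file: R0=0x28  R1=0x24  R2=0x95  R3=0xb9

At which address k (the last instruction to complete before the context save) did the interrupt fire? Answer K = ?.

K = 6

after  0: R0=0xb5 R1=0x20 R2=0x04 R3=0xb9  N=1 Z=0
after  1: R0=0xb5 R1=0x24 R2=0x04 R3=0xb9  N=0 Z=0
after  2: R0=0xb5 R1=0x24 R2=0xbd R3=0xb9  N=1 Z=0
after  3: R0=0x0c R1=0x24 R2=0xbd R3=0xb9  N=0 Z=0
after  4: R0=0x0c R1=0x24 R2=0x04 R3=0xb9  N=0 Z=0
after  5: R0=0x0c R1=0x24 R2=0x95 R3=0xb9  N=1 Z=0
after  6: R0=0x28 R1=0x24 R2=0x95 R3=0xb9  N=0 Z=0
-- IRQ taken; context saved, return-PC = 7 --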